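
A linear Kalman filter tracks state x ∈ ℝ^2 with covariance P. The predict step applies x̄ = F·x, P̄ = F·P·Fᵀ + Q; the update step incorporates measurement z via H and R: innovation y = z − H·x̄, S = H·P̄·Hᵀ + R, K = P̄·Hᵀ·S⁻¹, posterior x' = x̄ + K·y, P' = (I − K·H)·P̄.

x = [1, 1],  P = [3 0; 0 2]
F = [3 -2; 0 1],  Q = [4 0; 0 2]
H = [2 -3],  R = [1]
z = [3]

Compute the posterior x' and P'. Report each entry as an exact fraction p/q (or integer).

x' = [601/241, 161/241]
P' = [1299/241 836/241; 836/241 564/241]

x̄ = F·x = [1, 1]
P̄ = F·P·Fᵀ + Q = [39 -4; -4 4]
y = z − H·x̄ = [4]
S = H·P̄·Hᵀ + R = [241]
K = P̄·Hᵀ·S⁻¹ = [90/241; -20/241]
x' = x̄ + K·y = [601/241, 161/241]
P' = (I − K·H)·P̄ = [1299/241 836/241; 836/241 564/241]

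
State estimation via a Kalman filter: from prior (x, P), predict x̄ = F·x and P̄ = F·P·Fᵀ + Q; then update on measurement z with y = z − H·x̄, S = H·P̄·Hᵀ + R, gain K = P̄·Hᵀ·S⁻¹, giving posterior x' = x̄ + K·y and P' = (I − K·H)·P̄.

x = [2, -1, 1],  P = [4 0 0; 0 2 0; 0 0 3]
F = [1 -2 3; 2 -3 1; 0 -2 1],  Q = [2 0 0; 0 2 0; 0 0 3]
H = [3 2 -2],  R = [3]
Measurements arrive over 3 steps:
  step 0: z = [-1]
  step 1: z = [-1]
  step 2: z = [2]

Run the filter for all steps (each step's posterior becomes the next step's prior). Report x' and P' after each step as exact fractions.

step 0: x̄ = F·x = [7, 8, 3]
step 0: P̄ = F·P·Fᵀ + Q = [41 29 17; 29 39 15; 17 15 14]
step 0: y = z − H·x̄ = [-32]
step 0: S = H·P̄·Hᵀ + R = [608]
step 0: K = P̄·Hᵀ·S⁻¹ = [147/608; 135/608; 53/608]
step 0: x' = x̄ + K·y = [-14/19, 17/19, 4/19]
step 0: P' = (I − K·H)·P̄ = [3319/608 -2213/608 2545/608; -2213/608 5487/608 1965/608; 2545/608 1965/608 5703/608]
step 1: x̄ = F·x = [-36/19, -75/19, -30/19]
step 1: P̄ = F·P·Fᵀ + Q = [4897/38 8545/76 7577/152; 8545/76 23631/152 21371/304; 7577/152 21371/304 21615/608]
step 1: y = z − H·x̄ = [179/19]
step 1: S = H·P̄·Hᵀ + R = [321559/152]
step 1: K = P̄·Hᵀ·S⁻¹ = [77790/321559; 11023/45937; 66589/643118]
step 1: x' = x̄ + K·y = [123594/321559, -77482/45937, -388111/643118]
step 1: P' = (I − K·H)·P̄ = [1627721/321559 -476420/45937 -2020087/643118; -476420/45937 1545997/45937 1629665/91874; -2020087/643118 1629665/91874 8277641/643118]
step 2: x̄ = F·x = [1252351/643118, 3360509/643118, 1781385/643118]
step 2: P̄ = F·P·Fᵀ + Q = [43283417/643118 68271901/643118 15733594/321559; 68271901/643118 220893549/643118 51871230/321559; 15733594/321559 51871230/321559 51152207/643118]
step 2: y = z − H·x̄ = [-5629065/643118]
step 2: S = H·P̄·Hᵀ + R = [1091380007/643118]
step 2: K = P̄·Hᵀ·S⁻¹ = [203459677/1091380007; 439117881/1091380007; 199582070/1091380007]
step 2: x' = x̄ + K·y = [344420614/1091380007, 1859331011/1091380007, 2552276655/2182760014]
step 2: P' = (I − K·H)·P̄ = [9085138005/1091380007 -23062944035/1091380007 -9740426543/1091380007; -23062944035/1091380007 75031782099/1091380007 39778689225/1091380007; -9740426543/1091380007 39778689225/1091380007 49737352611/2182760014]

step 0: x' = [-14/19, 17/19, 4/19], P' = [3319/608 -2213/608 2545/608; -2213/608 5487/608 1965/608; 2545/608 1965/608 5703/608]
step 1: x' = [123594/321559, -77482/45937, -388111/643118], P' = [1627721/321559 -476420/45937 -2020087/643118; -476420/45937 1545997/45937 1629665/91874; -2020087/643118 1629665/91874 8277641/643118]
step 2: x' = [344420614/1091380007, 1859331011/1091380007, 2552276655/2182760014], P' = [9085138005/1091380007 -23062944035/1091380007 -9740426543/1091380007; -23062944035/1091380007 75031782099/1091380007 39778689225/1091380007; -9740426543/1091380007 39778689225/1091380007 49737352611/2182760014]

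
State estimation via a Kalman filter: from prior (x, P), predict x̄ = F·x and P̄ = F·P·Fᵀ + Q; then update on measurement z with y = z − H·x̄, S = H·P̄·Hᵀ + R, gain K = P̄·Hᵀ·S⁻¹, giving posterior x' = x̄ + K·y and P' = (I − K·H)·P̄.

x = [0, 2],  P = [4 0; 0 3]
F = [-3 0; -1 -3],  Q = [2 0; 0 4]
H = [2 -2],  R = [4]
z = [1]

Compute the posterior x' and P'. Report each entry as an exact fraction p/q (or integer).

x̄ = F·x = [0, -6]
P̄ = F·P·Fᵀ + Q = [38 12; 12 35]
y = z − H·x̄ = [-11]
S = H·P̄·Hᵀ + R = [200]
K = P̄·Hᵀ·S⁻¹ = [13/50; -23/100]
x' = x̄ + K·y = [-143/50, -347/100]
P' = (I − K·H)·P̄ = [612/25 599/25; 599/25 1221/50]

x' = [-143/50, -347/100]
P' = [612/25 599/25; 599/25 1221/50]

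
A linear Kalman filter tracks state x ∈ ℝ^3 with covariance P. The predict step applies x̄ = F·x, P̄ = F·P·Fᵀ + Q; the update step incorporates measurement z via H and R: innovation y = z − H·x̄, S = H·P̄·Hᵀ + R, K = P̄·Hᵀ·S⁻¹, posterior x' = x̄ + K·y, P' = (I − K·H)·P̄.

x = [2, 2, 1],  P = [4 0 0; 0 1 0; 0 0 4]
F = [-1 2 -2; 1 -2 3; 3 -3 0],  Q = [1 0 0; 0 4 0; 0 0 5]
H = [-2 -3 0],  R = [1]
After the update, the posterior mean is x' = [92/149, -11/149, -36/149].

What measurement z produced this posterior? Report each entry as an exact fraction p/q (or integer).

z = [-1]

x̄ = F·x = [0, 1, 0]
P̄ = F·P·Fᵀ + Q = [25 -32 -18; -32 48 18; -18 18 50]
S = H·P̄·Hᵀ + R = [149]
K = P̄·Hᵀ·S⁻¹ = [46/149; -80/149; -18/149]
x' − x̄ = [92/149, -160/149, -36/149] = K·y
y = (KᵀK)⁻¹·Kᵀ·(x' − x̄) = [2]
z = y + H·x̄ = [2] + [-3] = [-1]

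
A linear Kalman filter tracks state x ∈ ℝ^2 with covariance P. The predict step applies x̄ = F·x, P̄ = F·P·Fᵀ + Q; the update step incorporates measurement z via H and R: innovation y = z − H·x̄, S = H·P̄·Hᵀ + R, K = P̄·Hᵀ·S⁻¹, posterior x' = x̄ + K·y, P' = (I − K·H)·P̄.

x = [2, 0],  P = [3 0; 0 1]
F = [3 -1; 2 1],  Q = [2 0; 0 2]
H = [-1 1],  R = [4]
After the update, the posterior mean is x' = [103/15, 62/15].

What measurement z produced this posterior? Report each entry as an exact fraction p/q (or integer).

x̄ = F·x = [6, 4]
P̄ = F·P·Fᵀ + Q = [30 17; 17 15]
S = H·P̄·Hᵀ + R = [15]
K = P̄·Hᵀ·S⁻¹ = [-13/15; -2/15]
x' − x̄ = [13/15, 2/15] = K·y
y = (KᵀK)⁻¹·Kᵀ·(x' − x̄) = [-1]
z = y + H·x̄ = [-1] + [-2] = [-3]

z = [-3]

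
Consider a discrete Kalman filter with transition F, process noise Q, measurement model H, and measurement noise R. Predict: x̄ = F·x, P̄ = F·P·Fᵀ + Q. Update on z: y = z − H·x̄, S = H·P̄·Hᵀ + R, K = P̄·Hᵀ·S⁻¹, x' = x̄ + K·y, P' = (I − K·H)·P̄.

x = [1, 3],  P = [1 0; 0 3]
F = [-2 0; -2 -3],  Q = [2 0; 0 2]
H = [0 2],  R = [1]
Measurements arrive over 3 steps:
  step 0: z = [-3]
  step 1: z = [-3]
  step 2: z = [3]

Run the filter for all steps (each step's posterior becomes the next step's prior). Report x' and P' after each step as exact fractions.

step 0: x̄ = F·x = [-2, -11]
step 0: P̄ = F·P·Fᵀ + Q = [6 4; 4 33]
step 0: y = z − H·x̄ = [19]
step 0: S = H·P̄·Hᵀ + R = [133]
step 0: K = P̄·Hᵀ·S⁻¹ = [8/133; 66/133]
step 0: x' = x̄ + K·y = [-6/7, -11/7]
step 0: P' = (I − K·H)·P̄ = [734/133 4/133; 4/133 33/133]
step 1: x̄ = F·x = [12/7, 45/7]
step 1: P̄ = F·P·Fᵀ + Q = [3202/133 2960/133; 2960/133 3547/133]
step 1: y = z − H·x̄ = [-111/7]
step 1: S = H·P̄·Hᵀ + R = [14321/133]
step 1: K = P̄·Hᵀ·S⁻¹ = [5920/14321; 7094/14321]
step 1: x' = x̄ + K·y = [-69324/14321, -20427/14321]
step 1: P' = (I − K·H)·P̄ = [81274/14321 2960/14321; 2960/14321 3547/14321]
step 2: x̄ = F·x = [138648/14321, 199929/14321]
step 2: P̄ = F·P·Fᵀ + Q = [353738/14321 342856/14321; 342856/14321 421181/14321]
step 2: y = z − H·x̄ = [-356895/14321]
step 2: S = H·P̄·Hᵀ + R = [1699045/14321]
step 2: K = P̄·Hᵀ·S⁻¹ = [685712/1699045; 842362/1699045]
step 2: x' = x̄ + K·y = [-127896/339809, 545403/339809]
step 2: P' = (I − K·H)·P̄ = [9134546/1699045 342856/1699045; 342856/1699045 421181/1699045]

step 0: x' = [-6/7, -11/7], P' = [734/133 4/133; 4/133 33/133]
step 1: x' = [-69324/14321, -20427/14321], P' = [81274/14321 2960/14321; 2960/14321 3547/14321]
step 2: x' = [-127896/339809, 545403/339809], P' = [9134546/1699045 342856/1699045; 342856/1699045 421181/1699045]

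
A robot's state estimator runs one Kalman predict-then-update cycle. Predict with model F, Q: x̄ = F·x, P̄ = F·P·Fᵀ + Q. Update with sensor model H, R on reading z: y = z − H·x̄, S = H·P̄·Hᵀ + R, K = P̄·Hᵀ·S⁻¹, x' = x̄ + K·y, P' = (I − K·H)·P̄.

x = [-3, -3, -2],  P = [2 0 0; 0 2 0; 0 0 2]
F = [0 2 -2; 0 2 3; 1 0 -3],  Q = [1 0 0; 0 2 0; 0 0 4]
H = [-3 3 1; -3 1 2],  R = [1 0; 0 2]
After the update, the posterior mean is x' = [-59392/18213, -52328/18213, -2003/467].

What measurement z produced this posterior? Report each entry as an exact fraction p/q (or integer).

z = [-3, -2]

x̄ = F·x = [-2, -12, 3]
P̄ = F·P·Fᵀ + Q = [17 -4 12; -4 28 -18; 12 -18 24]
S = H·P̄·Hᵀ + R = [322 99; 99 87]
K = P̄·Hᵀ·S⁻¹ = [-456/6071 -4933/18213; 2130/6071 -6434/18213; -132/467 118/467]
x' − x̄ = [-22966/18213, 166228/18213, -3404/467] = K·y
y = (KᵀK)⁻¹·Kᵀ·(x' − x̄) = [24, -2]
z = y + H·x̄ = [24, -2] + [-27, 0] = [-3, -2]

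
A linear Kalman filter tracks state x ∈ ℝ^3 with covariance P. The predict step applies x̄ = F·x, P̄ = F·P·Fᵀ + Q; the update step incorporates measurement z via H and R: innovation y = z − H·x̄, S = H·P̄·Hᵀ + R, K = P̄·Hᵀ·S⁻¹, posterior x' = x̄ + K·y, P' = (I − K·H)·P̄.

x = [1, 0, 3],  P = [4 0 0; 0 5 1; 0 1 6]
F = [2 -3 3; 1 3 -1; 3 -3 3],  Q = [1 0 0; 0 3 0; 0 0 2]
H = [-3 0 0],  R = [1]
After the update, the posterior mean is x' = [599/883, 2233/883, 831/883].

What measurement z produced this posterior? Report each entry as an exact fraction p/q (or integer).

z = [-2]

x̄ = F·x = [11, -2, 12]
P̄ = F·P·Fᵀ + Q = [98 -43 105; -43 52 -39; 105 -39 119]
S = H·P̄·Hᵀ + R = [883]
K = P̄·Hᵀ·S⁻¹ = [-294/883; 129/883; -315/883]
x' − x̄ = [-9114/883, 3999/883, -9765/883] = K·y
y = (KᵀK)⁻¹·Kᵀ·(x' − x̄) = [31]
z = y + H·x̄ = [31] + [-33] = [-2]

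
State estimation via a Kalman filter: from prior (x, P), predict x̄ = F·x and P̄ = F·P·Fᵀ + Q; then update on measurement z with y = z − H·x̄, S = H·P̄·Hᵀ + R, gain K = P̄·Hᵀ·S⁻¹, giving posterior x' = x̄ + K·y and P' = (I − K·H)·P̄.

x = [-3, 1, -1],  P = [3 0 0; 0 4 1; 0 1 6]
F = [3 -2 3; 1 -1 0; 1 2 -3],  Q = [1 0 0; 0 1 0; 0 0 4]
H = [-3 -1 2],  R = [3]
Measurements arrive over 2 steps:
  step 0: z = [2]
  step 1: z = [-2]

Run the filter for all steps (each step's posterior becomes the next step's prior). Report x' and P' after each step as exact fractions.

step 0: x' = [-426/115, -1436/575, -3314/575], P' = [458/69 278/115 1247/115; 278/115 3628/575 3872/575; 1247/115 3872/575 11428/575]
step 1: x' = [-8908028/9735689, 10011158/9735689, -17857684/9735689], P' = [23817909/9735689 -17377041/9735689 23413278/9735689; -17377041/9735689 55281943/9735689 1215179/9735689; 23413278/9735689 1215179/9735689 37407679/9735689]

step 0: x̄ = F·x = [-14, -4, 2]
step 0: P̄ = F·P·Fᵀ + Q = [86 14 -49; 14 8 -2; -49 -2 65]
step 0: y = z − H·x̄ = [-48]
step 0: S = H·P̄·Hᵀ + R = [1725]
step 0: K = P̄·Hᵀ·S⁻¹ = [-74/345; -18/575; 93/575]
step 0: x' = x̄ + K·y = [-426/115, -1436/575, -3314/575]
step 0: P' = (I − K·H)·P̄ = [458/69 278/115 1247/115; 278/115 3628/575 3872/575; 1247/115 3872/575 11428/575]
step 1: x̄ = F·x = [-2692/115, -694/575, 988/115]
step 1: P̄ = F·P·Fᵀ + Q = [8055/23 3769/115 -3652/23; 3769/115 15719/1725 -5483/345; -3652/23 -5483/345 5420/69]
step 1: y = z − H·x̄ = [-52104/575]
step 1: S = H·P̄·Hᵀ + R = [9735689/1725]
step 1: K = P̄·Hᵀ·S⁻¹ = [-2416710/9735689; -240154/9735689; 1120115/9735689]
step 1: x' = x̄ + K·y = [-8908028/9735689, 10011158/9735689, -17857684/9735689]
step 1: P' = (I − K·H)·P̄ = [23817909/9735689 -17377041/9735689 23413278/9735689; -17377041/9735689 55281943/9735689 1215179/9735689; 23413278/9735689 1215179/9735689 37407679/9735689]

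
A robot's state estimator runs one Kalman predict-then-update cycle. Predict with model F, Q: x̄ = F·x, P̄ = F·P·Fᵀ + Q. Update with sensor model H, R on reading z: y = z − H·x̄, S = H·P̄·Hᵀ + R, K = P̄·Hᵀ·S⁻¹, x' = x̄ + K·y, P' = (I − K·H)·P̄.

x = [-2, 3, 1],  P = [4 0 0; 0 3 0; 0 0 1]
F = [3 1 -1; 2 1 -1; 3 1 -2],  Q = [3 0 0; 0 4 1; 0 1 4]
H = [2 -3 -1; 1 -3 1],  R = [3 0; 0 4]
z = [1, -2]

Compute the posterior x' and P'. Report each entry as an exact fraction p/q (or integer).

x' = [-179/74, -831/814, -1179/407]
P' = [1661/74 412/37 967/74; 412/37 2323/407 2623/407; 967/74 2623/407 7285/814]

x̄ = F·x = [-4, -2, -5]
P̄ = F·P·Fᵀ + Q = [43 28 41; 28 24 30; 41 30 47]
y = z − H·x̄ = [-2, 1]
S = H·P̄·Hᵀ + R = [118 44; 44 44]
K = P̄·Hᵀ·S⁻¹ = [-39/74 39/74; -16/37 93/814; -53/74 273/407]
x' = x̄ + K·y = [-179/74, -831/814, -1179/407]
P' = (I − K·H)·P̄ = [1661/74 412/37 967/74; 412/37 2323/407 2623/407; 967/74 2623/407 7285/814]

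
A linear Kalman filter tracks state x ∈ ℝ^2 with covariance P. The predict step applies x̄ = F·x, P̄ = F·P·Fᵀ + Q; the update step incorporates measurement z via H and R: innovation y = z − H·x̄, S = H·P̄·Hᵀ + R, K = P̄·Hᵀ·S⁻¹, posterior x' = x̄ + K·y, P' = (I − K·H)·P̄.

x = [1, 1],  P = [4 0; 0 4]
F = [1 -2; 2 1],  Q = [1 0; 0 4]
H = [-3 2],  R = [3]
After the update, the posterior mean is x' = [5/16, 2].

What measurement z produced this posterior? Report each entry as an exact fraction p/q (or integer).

x̄ = F·x = [-1, 3]
P̄ = F·P·Fᵀ + Q = [21 0; 0 24]
S = H·P̄·Hᵀ + R = [288]
K = P̄·Hᵀ·S⁻¹ = [-7/32; 1/6]
x' − x̄ = [21/16, -1] = K·y
y = (KᵀK)⁻¹·Kᵀ·(x' − x̄) = [-6]
z = y + H·x̄ = [-6] + [9] = [3]

z = [3]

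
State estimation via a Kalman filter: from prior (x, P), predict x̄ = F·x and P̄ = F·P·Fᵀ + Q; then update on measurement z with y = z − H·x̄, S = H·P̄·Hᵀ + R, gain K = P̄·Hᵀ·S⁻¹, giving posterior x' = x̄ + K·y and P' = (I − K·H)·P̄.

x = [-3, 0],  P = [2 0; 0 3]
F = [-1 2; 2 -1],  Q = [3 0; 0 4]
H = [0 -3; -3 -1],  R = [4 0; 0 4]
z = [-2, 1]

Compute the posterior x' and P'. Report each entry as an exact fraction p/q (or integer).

x̄ = F·x = [3, -6]
P̄ = F·P·Fᵀ + Q = [17 -10; -10 15]
y = z − H·x̄ = [-20, 4]
S = H·P̄·Hᵀ + R = [139 -45; -45 112]
K = P̄·Hᵀ·S⁻¹ = [1515/13543 -4349/13543; -4365/13543 60/13543]
x' = x̄ + K·y = [-7067/13543, 6282/13543]
P' = (I − K·H)·P̄ = [6472/13543 -2020/13543; -2020/13543 5820/13543]

x' = [-7067/13543, 6282/13543]
P' = [6472/13543 -2020/13543; -2020/13543 5820/13543]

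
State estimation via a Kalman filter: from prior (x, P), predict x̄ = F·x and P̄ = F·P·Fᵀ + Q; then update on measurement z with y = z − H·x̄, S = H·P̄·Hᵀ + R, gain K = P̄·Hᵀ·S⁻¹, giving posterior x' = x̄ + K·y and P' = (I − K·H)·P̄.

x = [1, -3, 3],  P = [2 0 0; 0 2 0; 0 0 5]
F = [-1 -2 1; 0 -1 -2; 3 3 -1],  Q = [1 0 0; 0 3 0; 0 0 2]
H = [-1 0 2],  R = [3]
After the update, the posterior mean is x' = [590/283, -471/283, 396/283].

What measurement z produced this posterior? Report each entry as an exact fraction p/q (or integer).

x̄ = F·x = [8, -3, -9]
P̄ = F·P·Fᵀ + Q = [16 -6 -23; -6 25 4; -23 4 43]
S = H·P̄·Hᵀ + R = [283]
K = P̄·Hᵀ·S⁻¹ = [-62/283; 14/283; 109/283]
x' − x̄ = [-1674/283, 378/283, 2943/283] = K·y
y = (KᵀK)⁻¹·Kᵀ·(x' − x̄) = [27]
z = y + H·x̄ = [27] + [-26] = [1]

z = [1]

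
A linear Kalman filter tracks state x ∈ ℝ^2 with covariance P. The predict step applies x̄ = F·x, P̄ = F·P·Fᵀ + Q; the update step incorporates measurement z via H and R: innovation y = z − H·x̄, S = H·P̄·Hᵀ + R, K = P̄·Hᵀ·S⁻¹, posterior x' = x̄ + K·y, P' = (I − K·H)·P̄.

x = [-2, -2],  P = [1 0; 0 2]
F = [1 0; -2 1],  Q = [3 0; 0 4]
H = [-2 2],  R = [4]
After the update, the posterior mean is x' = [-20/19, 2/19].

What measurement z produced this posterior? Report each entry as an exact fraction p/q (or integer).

z = [2]

x̄ = F·x = [-2, 2]
P̄ = F·P·Fᵀ + Q = [4 -2; -2 10]
S = H·P̄·Hᵀ + R = [76]
K = P̄·Hᵀ·S⁻¹ = [-3/19; 6/19]
x' − x̄ = [18/19, -36/19] = K·y
y = (KᵀK)⁻¹·Kᵀ·(x' − x̄) = [-6]
z = y + H·x̄ = [-6] + [8] = [2]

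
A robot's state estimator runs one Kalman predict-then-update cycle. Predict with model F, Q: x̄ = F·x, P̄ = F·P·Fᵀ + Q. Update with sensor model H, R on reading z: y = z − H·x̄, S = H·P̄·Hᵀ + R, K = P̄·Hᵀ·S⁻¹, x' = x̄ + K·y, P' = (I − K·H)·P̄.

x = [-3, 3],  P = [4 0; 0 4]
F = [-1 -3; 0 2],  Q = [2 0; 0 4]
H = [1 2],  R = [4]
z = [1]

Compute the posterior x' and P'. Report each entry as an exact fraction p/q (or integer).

x' = [-5, 10/3]
P' = [204/5 -104/5; -104/5 172/15]

x̄ = F·x = [-6, 6]
P̄ = F·P·Fᵀ + Q = [42 -24; -24 20]
y = z − H·x̄ = [-5]
S = H·P̄·Hᵀ + R = [30]
K = P̄·Hᵀ·S⁻¹ = [-1/5; 8/15]
x' = x̄ + K·y = [-5, 10/3]
P' = (I − K·H)·P̄ = [204/5 -104/5; -104/5 172/15]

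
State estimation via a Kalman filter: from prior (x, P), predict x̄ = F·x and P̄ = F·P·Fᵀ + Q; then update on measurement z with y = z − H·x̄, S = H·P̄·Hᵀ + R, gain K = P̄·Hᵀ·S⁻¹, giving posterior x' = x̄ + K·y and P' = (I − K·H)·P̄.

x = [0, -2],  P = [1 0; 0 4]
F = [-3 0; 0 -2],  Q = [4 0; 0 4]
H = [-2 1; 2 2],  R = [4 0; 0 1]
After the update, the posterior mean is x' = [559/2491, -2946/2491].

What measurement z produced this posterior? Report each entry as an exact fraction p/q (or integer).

x̄ = F·x = [0, 4]
P̄ = F·P·Fᵀ + Q = [13 0; 0 20]
S = H·P̄·Hᵀ + R = [76 -12; -12 133]
K = P̄·Hᵀ·S⁻¹ = [-1573/4982 416/2491; 785/2491 820/2491]
x' − x̄ = [559/2491, -12910/2491] = K·y
y = (KᵀK)⁻¹·Kᵀ·(x' − x̄) = [-6, -10]
z = y + H·x̄ = [-6, -10] + [4, 8] = [-2, -2]

z = [-2, -2]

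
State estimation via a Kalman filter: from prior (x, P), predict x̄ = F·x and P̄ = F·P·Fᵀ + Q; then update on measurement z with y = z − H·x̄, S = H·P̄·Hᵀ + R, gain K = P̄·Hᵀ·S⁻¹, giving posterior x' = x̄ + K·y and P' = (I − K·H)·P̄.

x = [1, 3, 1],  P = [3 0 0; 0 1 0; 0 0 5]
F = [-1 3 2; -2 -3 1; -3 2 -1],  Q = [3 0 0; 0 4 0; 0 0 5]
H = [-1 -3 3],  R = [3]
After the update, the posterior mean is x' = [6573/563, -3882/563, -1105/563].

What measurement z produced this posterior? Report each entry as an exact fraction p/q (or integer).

z = [3]

x̄ = F·x = [10, -10, 2]
P̄ = F·P·Fᵀ + Q = [35 7 5; 7 30 7; 5 7 41]
S = H·P̄·Hᵀ + R = [563]
K = P̄·Hᵀ·S⁻¹ = [-41/563; -76/563; 97/563]
x' − x̄ = [943/563, 1748/563, -2231/563] = K·y
y = (KᵀK)⁻¹·Kᵀ·(x' − x̄) = [-23]
z = y + H·x̄ = [-23] + [26] = [3]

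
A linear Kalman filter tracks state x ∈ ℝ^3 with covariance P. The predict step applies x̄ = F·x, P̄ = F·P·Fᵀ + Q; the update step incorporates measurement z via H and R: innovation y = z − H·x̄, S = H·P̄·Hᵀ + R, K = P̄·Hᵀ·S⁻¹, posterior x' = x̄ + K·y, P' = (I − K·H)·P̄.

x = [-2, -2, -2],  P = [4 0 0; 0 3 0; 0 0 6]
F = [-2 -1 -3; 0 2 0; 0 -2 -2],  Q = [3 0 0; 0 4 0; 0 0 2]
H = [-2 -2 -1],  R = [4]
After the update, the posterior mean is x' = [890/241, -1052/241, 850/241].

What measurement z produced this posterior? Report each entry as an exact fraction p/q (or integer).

x̄ = F·x = [12, -4, 8]
P̄ = F·P·Fᵀ + Q = [76 -6 42; -6 16 -12; 42 -12 38]
S = H·P̄·Hᵀ + R = [482]
K = P̄·Hᵀ·S⁻¹ = [-91/241; -4/241; -49/241]
x' − x̄ = [-2002/241, -88/241, -1078/241] = K·y
y = (KᵀK)⁻¹·Kᵀ·(x' − x̄) = [22]
z = y + H·x̄ = [22] + [-24] = [-2]

z = [-2]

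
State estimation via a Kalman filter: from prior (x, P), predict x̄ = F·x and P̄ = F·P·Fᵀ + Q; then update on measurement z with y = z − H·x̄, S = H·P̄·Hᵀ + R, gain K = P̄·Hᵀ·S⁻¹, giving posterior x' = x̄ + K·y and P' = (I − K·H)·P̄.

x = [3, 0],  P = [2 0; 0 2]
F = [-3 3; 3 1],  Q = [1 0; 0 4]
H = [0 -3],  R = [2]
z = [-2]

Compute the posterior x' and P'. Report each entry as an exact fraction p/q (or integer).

x̄ = F·x = [-9, 9]
P̄ = F·P·Fᵀ + Q = [37 -12; -12 24]
y = z − H·x̄ = [25]
S = H·P̄·Hᵀ + R = [218]
K = P̄·Hᵀ·S⁻¹ = [18/109; -36/109]
x' = x̄ + K·y = [-531/109, 81/109]
P' = (I − K·H)·P̄ = [3385/109 -12/109; -12/109 24/109]

x' = [-531/109, 81/109]
P' = [3385/109 -12/109; -12/109 24/109]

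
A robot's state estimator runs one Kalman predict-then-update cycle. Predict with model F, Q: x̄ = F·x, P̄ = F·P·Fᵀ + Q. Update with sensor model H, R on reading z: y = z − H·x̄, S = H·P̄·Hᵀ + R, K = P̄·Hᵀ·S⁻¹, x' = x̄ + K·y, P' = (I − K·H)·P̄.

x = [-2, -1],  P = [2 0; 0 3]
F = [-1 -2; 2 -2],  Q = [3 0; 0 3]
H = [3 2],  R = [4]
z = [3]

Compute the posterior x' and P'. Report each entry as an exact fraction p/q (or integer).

x' = [209/69, -208/69]
P' = [1376/345 -386/69; -386/69 607/69]

x̄ = F·x = [4, -2]
P̄ = F·P·Fᵀ + Q = [17 8; 8 23]
y = z − H·x̄ = [-5]
S = H·P̄·Hᵀ + R = [345]
K = P̄·Hᵀ·S⁻¹ = [67/345; 14/69]
x' = x̄ + K·y = [209/69, -208/69]
P' = (I − K·H)·P̄ = [1376/345 -386/69; -386/69 607/69]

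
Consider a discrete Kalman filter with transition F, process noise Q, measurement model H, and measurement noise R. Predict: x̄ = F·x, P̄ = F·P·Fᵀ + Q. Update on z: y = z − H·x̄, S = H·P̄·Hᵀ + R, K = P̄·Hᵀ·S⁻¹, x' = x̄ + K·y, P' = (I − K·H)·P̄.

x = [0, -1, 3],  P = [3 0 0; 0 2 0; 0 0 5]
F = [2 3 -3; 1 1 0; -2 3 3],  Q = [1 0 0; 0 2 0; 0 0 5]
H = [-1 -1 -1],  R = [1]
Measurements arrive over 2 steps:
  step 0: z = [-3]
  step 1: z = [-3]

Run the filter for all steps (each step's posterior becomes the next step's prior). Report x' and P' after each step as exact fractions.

step 0: x̄ = F·x = [-12, -1, 6]
step 0: P̄ = F·P·Fᵀ + Q = [76 12 -39; 12 7 0; -39 0 80]
step 0: y = z − H·x̄ = [-10]
step 0: S = H·P̄·Hᵀ + R = [110]
step 0: K = P̄·Hᵀ·S⁻¹ = [-49/110; -19/110; -41/110]
step 0: x' = x̄ + K·y = [-83/11, 8/11, 107/11]
step 0: P' = (I − K·H)·P̄ = [5959/110 389/110 -6299/110; 389/110 409/110 -779/110; -6299/110 -779/110 7119/110]
step 1: x̄ = F·x = [-463/11, -75/11, 511/11]
step 1: P̄ = F·P·Fᵀ + Q = [92988/55 18162/55 -79907/55; 18162/55 3683/55 -15768/55; -79907/55 -15768/55 74518/55]
step 1: y = z − H·x̄ = [-60/11]
step 1: S = H·P̄·Hᵀ + R = [16218/55]
step 1: K = P̄·Hᵀ·S⁻¹ = [-31243/16218; -6077/16218; 21157/16218]
step 1: x' = x̄ + K·y = [-85369/2703, -12905/2703, 106333/2703]
step 1: P' = (I − K·H)·P̄ = [9671897/16218 1903411/16218 -11544065/16218; 1903411/16218 414563/16218 -2311897/16218; -11544065/16218 -2311897/16218 13834805/16218]

step 0: x' = [-83/11, 8/11, 107/11], P' = [5959/110 389/110 -6299/110; 389/110 409/110 -779/110; -6299/110 -779/110 7119/110]
step 1: x' = [-85369/2703, -12905/2703, 106333/2703], P' = [9671897/16218 1903411/16218 -11544065/16218; 1903411/16218 414563/16218 -2311897/16218; -11544065/16218 -2311897/16218 13834805/16218]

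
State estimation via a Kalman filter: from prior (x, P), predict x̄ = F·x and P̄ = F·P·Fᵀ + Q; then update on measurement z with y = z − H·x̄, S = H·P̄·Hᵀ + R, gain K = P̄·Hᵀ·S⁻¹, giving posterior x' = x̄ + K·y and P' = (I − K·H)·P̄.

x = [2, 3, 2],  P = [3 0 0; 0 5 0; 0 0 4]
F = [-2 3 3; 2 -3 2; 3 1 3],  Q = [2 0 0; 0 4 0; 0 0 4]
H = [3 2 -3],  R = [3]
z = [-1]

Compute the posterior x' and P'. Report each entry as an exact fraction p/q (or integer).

x' = [353/25, -419/250, 6681/500]
P' = [331/5 -669/25 1203/25; -669/25 9456/125 5931/250; 1203/25 5931/250 32031/500]

x̄ = F·x = [11, -1, 15]
P̄ = F·P·Fᵀ + Q = [95 -33 33; -33 77 27; 33 27 72]
y = z − H·x̄ = [13]
S = H·P̄·Hᵀ + R = [500]
K = P̄·Hᵀ·S⁻¹ = [6/25; -13/250; -63/500]
x' = x̄ + K·y = [353/25, -419/250, 6681/500]
P' = (I − K·H)·P̄ = [331/5 -669/25 1203/25; -669/25 9456/125 5931/250; 1203/25 5931/250 32031/500]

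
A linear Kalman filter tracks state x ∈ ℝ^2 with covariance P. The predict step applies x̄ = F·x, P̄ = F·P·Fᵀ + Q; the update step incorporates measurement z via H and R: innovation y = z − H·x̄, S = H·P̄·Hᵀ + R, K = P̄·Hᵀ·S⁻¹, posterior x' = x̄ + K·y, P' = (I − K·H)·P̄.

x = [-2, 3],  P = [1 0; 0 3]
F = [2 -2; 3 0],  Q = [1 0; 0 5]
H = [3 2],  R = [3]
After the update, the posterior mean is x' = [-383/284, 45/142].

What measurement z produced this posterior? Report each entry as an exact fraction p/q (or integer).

z = [-3]

x̄ = F·x = [-10, -6]
P̄ = F·P·Fᵀ + Q = [17 6; 6 14]
S = H·P̄·Hᵀ + R = [284]
K = P̄·Hᵀ·S⁻¹ = [63/284; 23/142]
x' − x̄ = [2457/284, 897/142] = K·y
y = (KᵀK)⁻¹·Kᵀ·(x' − x̄) = [39]
z = y + H·x̄ = [39] + [-42] = [-3]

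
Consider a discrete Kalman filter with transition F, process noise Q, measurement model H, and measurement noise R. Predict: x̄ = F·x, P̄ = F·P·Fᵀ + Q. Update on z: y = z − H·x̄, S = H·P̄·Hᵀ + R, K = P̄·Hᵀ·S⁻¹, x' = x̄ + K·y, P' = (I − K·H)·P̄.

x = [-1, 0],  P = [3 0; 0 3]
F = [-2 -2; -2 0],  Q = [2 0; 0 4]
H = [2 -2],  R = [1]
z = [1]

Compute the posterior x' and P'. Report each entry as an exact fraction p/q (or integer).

x' = [174/73, 138/73]
P' = [1114/73 1100/73; 1100/73 1104/73]

x̄ = F·x = [2, 2]
P̄ = F·P·Fᵀ + Q = [26 12; 12 16]
y = z − H·x̄ = [1]
S = H·P̄·Hᵀ + R = [73]
K = P̄·Hᵀ·S⁻¹ = [28/73; -8/73]
x' = x̄ + K·y = [174/73, 138/73]
P' = (I − K·H)·P̄ = [1114/73 1100/73; 1100/73 1104/73]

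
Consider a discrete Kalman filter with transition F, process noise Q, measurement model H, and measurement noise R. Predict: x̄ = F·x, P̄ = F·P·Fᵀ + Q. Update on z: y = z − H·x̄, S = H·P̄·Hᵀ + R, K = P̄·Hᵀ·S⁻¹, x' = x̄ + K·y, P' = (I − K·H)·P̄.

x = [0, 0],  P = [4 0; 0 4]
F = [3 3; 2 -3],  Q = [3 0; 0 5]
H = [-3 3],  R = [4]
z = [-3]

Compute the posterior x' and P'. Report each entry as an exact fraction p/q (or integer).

x̄ = F·x = [0, 0]
P̄ = F·P·Fᵀ + Q = [75 -12; -12 57]
y = z − H·x̄ = [-3]
S = H·P̄·Hᵀ + R = [1408]
K = P̄·Hᵀ·S⁻¹ = [-261/1408; 207/1408]
x' = x̄ + K·y = [783/1408, -621/1408]
P' = (I − K·H)·P̄ = [37479/1408 37131/1408; 37131/1408 37407/1408]

x' = [783/1408, -621/1408]
P' = [37479/1408 37131/1408; 37131/1408 37407/1408]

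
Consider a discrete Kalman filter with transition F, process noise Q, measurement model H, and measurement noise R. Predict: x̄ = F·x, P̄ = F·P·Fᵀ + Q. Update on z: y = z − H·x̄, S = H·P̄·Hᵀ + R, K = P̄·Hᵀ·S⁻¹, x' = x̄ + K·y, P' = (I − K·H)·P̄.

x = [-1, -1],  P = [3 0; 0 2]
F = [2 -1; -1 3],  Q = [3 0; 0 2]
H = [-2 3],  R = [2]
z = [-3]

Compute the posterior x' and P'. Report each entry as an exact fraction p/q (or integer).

x̄ = F·x = [-1, -2]
P̄ = F·P·Fᵀ + Q = [17 -12; -12 23]
y = z − H·x̄ = [1]
S = H·P̄·Hᵀ + R = [421]
K = P̄·Hᵀ·S⁻¹ = [-70/421; 93/421]
x' = x̄ + K·y = [-491/421, -749/421]
P' = (I − K·H)·P̄ = [2257/421 1458/421; 1458/421 1034/421]

x' = [-491/421, -749/421]
P' = [2257/421 1458/421; 1458/421 1034/421]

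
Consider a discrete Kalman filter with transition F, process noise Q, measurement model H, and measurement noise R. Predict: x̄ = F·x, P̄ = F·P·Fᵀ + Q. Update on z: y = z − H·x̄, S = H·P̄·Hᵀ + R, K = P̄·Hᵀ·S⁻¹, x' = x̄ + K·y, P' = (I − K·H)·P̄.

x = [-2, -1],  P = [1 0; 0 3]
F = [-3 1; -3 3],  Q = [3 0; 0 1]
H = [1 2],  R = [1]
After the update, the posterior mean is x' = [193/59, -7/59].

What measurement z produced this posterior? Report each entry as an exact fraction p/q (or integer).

x̄ = F·x = [5, 3]
P̄ = F·P·Fᵀ + Q = [15 18; 18 37]
S = H·P̄·Hᵀ + R = [236]
K = P̄·Hᵀ·S⁻¹ = [51/236; 23/59]
x' − x̄ = [-102/59, -184/59] = K·y
y = (KᵀK)⁻¹·Kᵀ·(x' − x̄) = [-8]
z = y + H·x̄ = [-8] + [11] = [3]

z = [3]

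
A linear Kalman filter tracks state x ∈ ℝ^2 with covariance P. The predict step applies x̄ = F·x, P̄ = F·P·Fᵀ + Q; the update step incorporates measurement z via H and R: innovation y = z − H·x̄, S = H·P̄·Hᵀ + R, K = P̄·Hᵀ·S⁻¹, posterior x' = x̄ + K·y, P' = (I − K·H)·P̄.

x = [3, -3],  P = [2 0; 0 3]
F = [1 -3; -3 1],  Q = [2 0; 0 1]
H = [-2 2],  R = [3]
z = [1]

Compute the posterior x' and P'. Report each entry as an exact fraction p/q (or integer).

x̄ = F·x = [12, -12]
P̄ = F·P·Fᵀ + Q = [31 -15; -15 22]
y = z − H·x̄ = [49]
S = H·P̄·Hᵀ + R = [335]
K = P̄·Hᵀ·S⁻¹ = [-92/335; 74/335]
x' = x̄ + K·y = [-488/335, -394/335]
P' = (I − K·H)·P̄ = [1921/335 1783/335; 1783/335 1894/335]

x' = [-488/335, -394/335]
P' = [1921/335 1783/335; 1783/335 1894/335]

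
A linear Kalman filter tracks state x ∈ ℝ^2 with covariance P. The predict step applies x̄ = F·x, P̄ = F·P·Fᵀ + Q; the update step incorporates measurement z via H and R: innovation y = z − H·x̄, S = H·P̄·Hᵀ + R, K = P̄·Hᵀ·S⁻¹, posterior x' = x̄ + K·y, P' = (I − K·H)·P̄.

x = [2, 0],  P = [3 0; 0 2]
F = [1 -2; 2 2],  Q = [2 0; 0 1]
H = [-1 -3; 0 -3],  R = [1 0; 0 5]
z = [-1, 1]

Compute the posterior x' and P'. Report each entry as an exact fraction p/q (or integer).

x̄ = F·x = [2, 4]
P̄ = F·P·Fᵀ + Q = [13 -2; -2 21]
y = z − H·x̄ = [13, 13]
S = H·P̄·Hᵀ + R = [191 183; 183 194]
K = P̄·Hᵀ·S⁻¹ = [-2456/3565 2427/3565; -61/713 -174/713]
x' = x̄ + K·y = [6753/3565, -203/713]
P' = (I − K·H)·P̄ = [14591/3565 -809/713; -809/713 290/713]

x' = [6753/3565, -203/713]
P' = [14591/3565 -809/713; -809/713 290/713]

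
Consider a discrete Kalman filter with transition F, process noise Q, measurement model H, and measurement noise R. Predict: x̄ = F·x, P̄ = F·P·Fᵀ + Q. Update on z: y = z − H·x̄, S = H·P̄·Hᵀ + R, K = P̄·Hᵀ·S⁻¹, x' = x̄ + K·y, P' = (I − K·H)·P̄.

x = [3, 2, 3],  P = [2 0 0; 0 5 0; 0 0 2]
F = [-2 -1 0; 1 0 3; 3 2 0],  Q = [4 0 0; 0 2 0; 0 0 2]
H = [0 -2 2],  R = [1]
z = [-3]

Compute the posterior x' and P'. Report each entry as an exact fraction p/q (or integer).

x̄ = F·x = [-8, 12, 13]
P̄ = F·P·Fᵀ + Q = [17 -4 -22; -4 22 6; -22 6 40]
y = z − H·x̄ = [-5]
S = H·P̄·Hᵀ + R = [201]
K = P̄·Hᵀ·S⁻¹ = [-12/67; -32/201; 68/201]
x' = x̄ + K·y = [-476/67, 2572/201, 2273/201]
P' = (I − K·H)·P̄ = [707/67 -652/67 -658/67; -652/67 3398/201 3382/201; -658/67 3382/201 3416/201]

x' = [-476/67, 2572/201, 2273/201]
P' = [707/67 -652/67 -658/67; -652/67 3398/201 3382/201; -658/67 3382/201 3416/201]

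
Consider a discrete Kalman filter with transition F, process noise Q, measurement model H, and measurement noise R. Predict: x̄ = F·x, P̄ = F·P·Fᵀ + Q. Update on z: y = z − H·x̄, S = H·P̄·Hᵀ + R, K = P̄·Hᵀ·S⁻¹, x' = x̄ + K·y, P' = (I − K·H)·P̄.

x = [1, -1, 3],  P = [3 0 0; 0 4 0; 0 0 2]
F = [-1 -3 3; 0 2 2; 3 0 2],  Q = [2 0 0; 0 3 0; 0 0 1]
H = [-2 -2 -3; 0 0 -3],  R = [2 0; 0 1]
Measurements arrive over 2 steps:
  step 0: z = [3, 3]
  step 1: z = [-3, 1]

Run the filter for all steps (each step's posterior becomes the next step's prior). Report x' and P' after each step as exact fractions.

step 0: x̄ = F·x = [11, 4, 9]
step 0: P̄ = F·P·Fᵀ + Q = [59 -12 3; -12 27 8; 3 8 36]
step 0: y = z − H·x̄ = [60, 30]
step 0: S = H·P̄·Hᵀ + R = [706 390; 390 325]
step 0: K = P̄·Hᵀ·S⁻¹ = [-461/1190 16908/38675; -9/85 294/5525; -1/595 -12774/38675]
step 0: x' = x̄ + K·y = [6743/7735, -836/1105, -7809/7735]
step 0: P' = (I − K·H)·P̄ = [1781599/77350 -123909/5525 -5636/38675; -123909/5525 124641/5525 -98/5525; -5636/38675 -98/5525 4258/38675]
step 1: x̄ = F·x = [-106/65, -27322/7735, 4611/7735]
step 1: P̄ = F·P·Fᵀ + Q = [62199/650 -29104/325 86119/650; -29104/325 3617517/38675 -5223706/38675; 86119/650 -5223706/38675 16010541/77350]
step 1: y = z − H·x̄ = [-89244/7735, 21568/7735]
step 1: S = H·P̄·Hᵀ + R = [144991401/77350 142899363/77350; 142899363/77350 144172219/77350]
step 1: K = P̄·Hᵀ·S⁻¹ = [-2276359861/6250860663 307759002/2083620221; -633448570/6250860663 662252754/2083620221; -15877707/2083620221 -678429918/2083620221]
step 1: x' = x̄ + K·y = [6214882202/2083620221, -3077100998/2083620221, -466427091/2083620221]
step 1: P' = (I − K·H)·P̄ = [32383001228/6250860663 -29645002864/6250860663 -102586334/2083620221; -29645002864/6250860663 31271830565/6250860663 -220750918/2083620221; -102586334/2083620221 -220750918/2083620221 226143306/2083620221]

step 0: x' = [6743/7735, -836/1105, -7809/7735], P' = [1781599/77350 -123909/5525 -5636/38675; -123909/5525 124641/5525 -98/5525; -5636/38675 -98/5525 4258/38675]
step 1: x' = [6214882202/2083620221, -3077100998/2083620221, -466427091/2083620221], P' = [32383001228/6250860663 -29645002864/6250860663 -102586334/2083620221; -29645002864/6250860663 31271830565/6250860663 -220750918/2083620221; -102586334/2083620221 -220750918/2083620221 226143306/2083620221]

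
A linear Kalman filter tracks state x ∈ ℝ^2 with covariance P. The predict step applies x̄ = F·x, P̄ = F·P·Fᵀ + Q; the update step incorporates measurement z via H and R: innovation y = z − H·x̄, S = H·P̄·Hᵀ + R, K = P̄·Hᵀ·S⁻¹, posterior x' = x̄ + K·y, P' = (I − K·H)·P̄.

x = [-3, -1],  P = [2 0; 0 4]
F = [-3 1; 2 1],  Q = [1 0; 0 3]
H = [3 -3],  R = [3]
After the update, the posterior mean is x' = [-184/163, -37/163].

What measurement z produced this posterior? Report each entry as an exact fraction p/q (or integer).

z = [-3]

x̄ = F·x = [8, -7]
P̄ = F·P·Fᵀ + Q = [23 -8; -8 15]
S = H·P̄·Hᵀ + R = [489]
K = P̄·Hᵀ·S⁻¹ = [31/163; -23/163]
x' − x̄ = [-1488/163, 1104/163] = K·y
y = (KᵀK)⁻¹·Kᵀ·(x' − x̄) = [-48]
z = y + H·x̄ = [-48] + [45] = [-3]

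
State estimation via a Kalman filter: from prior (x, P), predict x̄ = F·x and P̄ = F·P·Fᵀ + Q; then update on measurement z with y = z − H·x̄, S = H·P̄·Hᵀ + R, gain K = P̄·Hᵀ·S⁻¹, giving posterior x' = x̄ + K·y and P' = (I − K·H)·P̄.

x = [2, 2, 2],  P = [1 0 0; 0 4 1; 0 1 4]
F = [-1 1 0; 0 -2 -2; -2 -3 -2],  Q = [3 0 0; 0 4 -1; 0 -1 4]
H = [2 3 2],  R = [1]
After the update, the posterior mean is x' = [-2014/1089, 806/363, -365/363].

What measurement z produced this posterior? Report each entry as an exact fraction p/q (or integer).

z = [1]

x̄ = F·x = [0, -8, -14]
P̄ = F·P·Fᵀ + Q = [8 -10 -12; -10 44 49; -12 49 72]
S = H·P̄·Hᵀ + R = [1089]
K = P̄·Hᵀ·S⁻¹ = [-38/1089; 70/363; 89/363]
x' − x̄ = [-2014/1089, 3710/363, 4717/363] = K·y
y = (KᵀK)⁻¹·Kᵀ·(x' − x̄) = [53]
z = y + H·x̄ = [53] + [-52] = [1]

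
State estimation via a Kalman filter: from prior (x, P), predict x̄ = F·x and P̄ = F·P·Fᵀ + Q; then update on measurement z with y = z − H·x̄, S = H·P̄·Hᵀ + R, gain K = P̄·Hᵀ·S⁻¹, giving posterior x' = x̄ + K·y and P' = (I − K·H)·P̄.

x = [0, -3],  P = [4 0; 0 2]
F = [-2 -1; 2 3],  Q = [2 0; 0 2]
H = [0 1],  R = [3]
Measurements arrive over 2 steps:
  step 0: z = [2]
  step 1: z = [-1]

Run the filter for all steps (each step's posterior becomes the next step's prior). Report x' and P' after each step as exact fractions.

step 0: x' = [-125/39, 15/13], P' = [296/39 -22/13; -22/13 36/13]
step 1: x' = [6285/1559, -1787/1559], P' = [19586/1559 -2940/1559; -2940/1559 4326/1559]

step 0: x̄ = F·x = [3, -9]
step 0: P̄ = F·P·Fᵀ + Q = [20 -22; -22 36]
step 0: y = z − H·x̄ = [11]
step 0: S = H·P̄·Hᵀ + R = [39]
step 0: K = P̄·Hᵀ·S⁻¹ = [-22/39; 12/13]
step 0: x' = x̄ + K·y = [-125/39, 15/13]
step 0: P' = (I − K·H)·P̄ = [296/39 -22/13; -22/13 36/13]
step 1: x̄ = F·x = [205/39, -115/39]
step 1: P̄ = F·P·Fᵀ + Q = [1106/39 -980/39; -980/39 1442/39]
step 1: y = z − H·x̄ = [76/39]
step 1: S = H·P̄·Hᵀ + R = [1559/39]
step 1: K = P̄·Hᵀ·S⁻¹ = [-980/1559; 1442/1559]
step 1: x' = x̄ + K·y = [6285/1559, -1787/1559]
step 1: P' = (I − K·H)·P̄ = [19586/1559 -2940/1559; -2940/1559 4326/1559]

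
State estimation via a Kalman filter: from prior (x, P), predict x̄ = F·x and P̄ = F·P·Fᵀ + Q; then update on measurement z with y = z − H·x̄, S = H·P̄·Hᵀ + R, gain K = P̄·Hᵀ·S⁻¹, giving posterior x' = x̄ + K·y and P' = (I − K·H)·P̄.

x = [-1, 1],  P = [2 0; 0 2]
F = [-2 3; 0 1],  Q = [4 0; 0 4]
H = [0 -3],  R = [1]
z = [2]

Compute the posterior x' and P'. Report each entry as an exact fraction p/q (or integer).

x̄ = F·x = [5, 1]
P̄ = F·P·Fᵀ + Q = [30 6; 6 6]
y = z − H·x̄ = [5]
S = H·P̄·Hᵀ + R = [55]
K = P̄·Hᵀ·S⁻¹ = [-18/55; -18/55]
x' = x̄ + K·y = [37/11, -7/11]
P' = (I − K·H)·P̄ = [1326/55 6/55; 6/55 6/55]

x' = [37/11, -7/11]
P' = [1326/55 6/55; 6/55 6/55]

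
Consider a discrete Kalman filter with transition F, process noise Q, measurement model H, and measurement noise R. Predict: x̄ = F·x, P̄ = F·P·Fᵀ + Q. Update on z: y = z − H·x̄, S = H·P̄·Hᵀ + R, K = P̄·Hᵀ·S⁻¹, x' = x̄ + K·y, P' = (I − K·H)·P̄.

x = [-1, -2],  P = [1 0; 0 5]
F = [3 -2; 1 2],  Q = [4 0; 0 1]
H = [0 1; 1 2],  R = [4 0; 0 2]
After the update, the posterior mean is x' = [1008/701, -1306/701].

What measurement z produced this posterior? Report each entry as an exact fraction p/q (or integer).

z = [-2, -2]

x̄ = F·x = [1, -5]
P̄ = F·P·Fᵀ + Q = [33 -17; -17 22]
S = H·P̄·Hᵀ + R = [26 27; 27 55]
K = P̄·Hᵀ·S⁻¹ = [-908/701 433/701; 481/701 108/701]
x' − x̄ = [307/701, 2199/701] = K·y
y = (KᵀK)⁻¹·Kᵀ·(x' − x̄) = [3, 7]
z = y + H·x̄ = [3, 7] + [-5, -9] = [-2, -2]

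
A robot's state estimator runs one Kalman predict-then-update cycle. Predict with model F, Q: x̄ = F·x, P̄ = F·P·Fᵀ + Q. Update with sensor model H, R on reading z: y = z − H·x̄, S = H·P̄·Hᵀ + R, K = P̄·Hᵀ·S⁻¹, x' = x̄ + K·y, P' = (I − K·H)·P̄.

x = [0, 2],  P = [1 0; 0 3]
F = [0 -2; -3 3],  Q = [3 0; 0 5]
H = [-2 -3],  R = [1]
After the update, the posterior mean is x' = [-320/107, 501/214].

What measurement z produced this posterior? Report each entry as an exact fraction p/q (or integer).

z = [-1]

x̄ = F·x = [-4, 6]
P̄ = F·P·Fᵀ + Q = [15 -18; -18 41]
S = H·P̄·Hᵀ + R = [214]
K = P̄·Hᵀ·S⁻¹ = [12/107; -87/214]
x' − x̄ = [108/107, -783/214] = K·y
y = (KᵀK)⁻¹·Kᵀ·(x' − x̄) = [9]
z = y + H·x̄ = [9] + [-10] = [-1]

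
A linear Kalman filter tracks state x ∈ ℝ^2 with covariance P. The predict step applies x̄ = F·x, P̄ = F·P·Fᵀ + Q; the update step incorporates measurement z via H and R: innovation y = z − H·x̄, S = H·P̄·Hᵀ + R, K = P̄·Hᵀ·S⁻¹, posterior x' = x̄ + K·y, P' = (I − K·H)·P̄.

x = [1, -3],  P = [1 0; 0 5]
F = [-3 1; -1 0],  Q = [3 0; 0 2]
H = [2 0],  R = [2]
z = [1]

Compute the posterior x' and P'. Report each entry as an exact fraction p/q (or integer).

x̄ = F·x = [-6, -1]
P̄ = F·P·Fᵀ + Q = [17 3; 3 3]
y = z − H·x̄ = [13]
S = H·P̄·Hᵀ + R = [70]
K = P̄·Hᵀ·S⁻¹ = [17/35; 3/35]
x' = x̄ + K·y = [11/35, 4/35]
P' = (I − K·H)·P̄ = [17/35 3/35; 3/35 87/35]

x' = [11/35, 4/35]
P' = [17/35 3/35; 3/35 87/35]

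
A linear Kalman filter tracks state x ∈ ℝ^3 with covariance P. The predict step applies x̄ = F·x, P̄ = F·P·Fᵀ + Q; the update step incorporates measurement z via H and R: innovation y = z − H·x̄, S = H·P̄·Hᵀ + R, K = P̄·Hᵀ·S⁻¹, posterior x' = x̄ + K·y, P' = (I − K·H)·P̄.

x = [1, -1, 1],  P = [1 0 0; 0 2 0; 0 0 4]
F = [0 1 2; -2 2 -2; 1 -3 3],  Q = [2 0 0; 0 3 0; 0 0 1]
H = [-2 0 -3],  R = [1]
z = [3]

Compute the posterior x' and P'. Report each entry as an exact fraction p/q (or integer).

x̄ = F·x = [1, -6, 7]
P̄ = F·P·Fᵀ + Q = [20 -12 18; -12 31 -38; 18 -38 56]
y = z − H·x̄ = [26]
S = H·P̄·Hᵀ + R = [801]
K = P̄·Hᵀ·S⁻¹ = [-94/801; 46/267; -68/267]
x' = x̄ + K·y = [-1643/801, -406/267, 101/267]
P' = (I − K·H)·P̄ = [7184/801 1120/267 -1586/267; 1120/267 643/89 -254/89; -1586/267 -254/89 360/89]

x' = [-1643/801, -406/267, 101/267]
P' = [7184/801 1120/267 -1586/267; 1120/267 643/89 -254/89; -1586/267 -254/89 360/89]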